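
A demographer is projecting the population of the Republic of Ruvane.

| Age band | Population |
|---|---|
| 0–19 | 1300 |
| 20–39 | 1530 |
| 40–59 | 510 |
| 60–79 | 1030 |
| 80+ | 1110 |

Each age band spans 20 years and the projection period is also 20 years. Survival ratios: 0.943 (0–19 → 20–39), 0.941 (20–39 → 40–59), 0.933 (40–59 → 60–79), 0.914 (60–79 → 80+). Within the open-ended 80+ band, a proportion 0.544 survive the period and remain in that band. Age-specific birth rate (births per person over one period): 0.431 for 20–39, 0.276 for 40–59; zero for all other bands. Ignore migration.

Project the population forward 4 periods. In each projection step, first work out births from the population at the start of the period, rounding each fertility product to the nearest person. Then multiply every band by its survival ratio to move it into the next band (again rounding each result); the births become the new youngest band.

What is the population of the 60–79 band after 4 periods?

(Groups numbered youngest = 1 to oldest = 5.)
Period 1.
Births: 1530 × 0.431 = 659 ; 510 × 0.276 = 141 ⇒ total 800
Group 2: 1300 × 0.943 = 1226
Group 3: 1530 × 0.941 = 1440
Group 4: 510 × 0.933 = 476
Group 5: 1030 × 0.914 + 1110 × 0.544 = 941 + 604 = 1545
End of period: [800, 1226, 1440, 476, 1545]
Period 2.
Births: 1226 × 0.431 = 528 ; 1440 × 0.276 = 397 ⇒ total 925
Group 2: 800 × 0.943 = 754
Group 3: 1226 × 0.941 = 1154
Group 4: 1440 × 0.933 = 1344
Group 5: 476 × 0.914 + 1545 × 0.544 = 435 + 840 = 1275
End of period: [925, 754, 1154, 1344, 1275]
Period 3.
Births: 754 × 0.431 = 325 ; 1154 × 0.276 = 319 ⇒ total 644
Group 2: 925 × 0.943 = 872
Group 3: 754 × 0.941 = 710
Group 4: 1154 × 0.933 = 1077
Group 5: 1344 × 0.914 + 1275 × 0.544 = 1228 + 694 = 1922
End of period: [644, 872, 710, 1077, 1922]
Period 4.
Births: 872 × 0.431 = 376 ; 710 × 0.276 = 196 ⇒ total 572
Group 2: 644 × 0.943 = 607
Group 3: 872 × 0.941 = 821
Group 4: 710 × 0.933 = 662
Group 5: 1077 × 0.914 + 1922 × 0.544 = 984 + 1046 = 2030
End of period: [572, 607, 821, 662, 2030]

662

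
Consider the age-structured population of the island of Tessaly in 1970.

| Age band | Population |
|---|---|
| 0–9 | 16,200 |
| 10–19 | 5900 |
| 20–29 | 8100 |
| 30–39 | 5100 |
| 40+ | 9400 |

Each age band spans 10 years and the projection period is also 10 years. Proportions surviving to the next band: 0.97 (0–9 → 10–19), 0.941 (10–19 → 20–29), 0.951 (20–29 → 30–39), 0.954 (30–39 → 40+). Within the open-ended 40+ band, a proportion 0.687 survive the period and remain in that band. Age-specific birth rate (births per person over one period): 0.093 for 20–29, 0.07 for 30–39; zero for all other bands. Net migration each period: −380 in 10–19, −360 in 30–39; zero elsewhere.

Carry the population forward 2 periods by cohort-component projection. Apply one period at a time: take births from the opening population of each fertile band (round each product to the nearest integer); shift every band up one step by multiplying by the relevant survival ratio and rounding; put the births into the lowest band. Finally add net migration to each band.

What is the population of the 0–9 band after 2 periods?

1030

Call the bands 1 to 5, youngest first.
— Period 1 —
Births: 8100 × 0.093 = 753, 5100 × 0.07 = 357 — total 1110
Band 2: 16200 × 0.97 = 15714
Band 3: 5900 × 0.941 = 5552
Band 4: 8100 × 0.951 = 7703
Band 5: 5100 × 0.954 + 9400 × 0.687 = 4865 + 6458 = 11323
Net migration: Band 2 − 380 → 15334; Band 4 − 360 → 7343
Giving 1110 / 15334 / 5552 / 7343 / 11323.
— Period 2 —
Births: 5552 × 0.093 = 516, 7343 × 0.07 = 514 — total 1030
Band 2: 1110 × 0.97 = 1077
Band 3: 15334 × 0.941 = 14429
Band 4: 5552 × 0.951 = 5280
Band 5: 7343 × 0.954 + 11323 × 0.687 = 7005 + 7779 = 14784
Net migration: Band 2 − 380 → 697; Band 4 − 360 → 4920
Giving 1030 / 697 / 14429 / 4920 / 14784.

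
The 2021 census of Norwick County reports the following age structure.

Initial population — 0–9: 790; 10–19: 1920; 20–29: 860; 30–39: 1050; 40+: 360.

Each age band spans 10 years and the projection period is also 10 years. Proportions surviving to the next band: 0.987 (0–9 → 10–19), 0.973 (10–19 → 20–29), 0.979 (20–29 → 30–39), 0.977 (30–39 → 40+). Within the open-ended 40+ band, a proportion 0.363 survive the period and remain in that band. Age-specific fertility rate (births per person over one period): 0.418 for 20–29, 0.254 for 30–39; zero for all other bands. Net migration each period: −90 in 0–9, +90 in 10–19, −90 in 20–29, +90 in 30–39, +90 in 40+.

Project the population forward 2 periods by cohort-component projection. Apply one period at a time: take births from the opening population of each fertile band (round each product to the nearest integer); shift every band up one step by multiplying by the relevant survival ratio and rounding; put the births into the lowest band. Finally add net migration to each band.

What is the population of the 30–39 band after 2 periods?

[period 1]
Births: 860 * 0.418 = 359, 1050 * 0.254 = 267 → 626
10–19: 790 * 0.987 = 780
20–29: 1920 * 0.973 = 1868
30–39: 860 * 0.979 = 842
40+: 1050 * 0.977 + 360 * 0.363 = 1026 + 131 = 1157
Net migration: 0–9 − 90 → 536; 10–19 + 90 → 870; 20–29 − 90 → 1778; 30–39 + 90 → 932; 40+ + 90 → 1247
Population now: 0–9=536, 10–19=870, 20–29=1778, 30–39=932, 40+=1247
[period 2]
Births: 1778 * 0.418 = 743, 932 * 0.254 = 237 → 980
10–19: 536 * 0.987 = 529
20–29: 870 * 0.973 = 847
30–39: 1778 * 0.979 = 1741
40+: 932 * 0.977 + 1247 * 0.363 = 911 + 453 = 1364
Net migration: 0–9 − 90 → 890; 10–19 + 90 → 619; 20–29 − 90 → 757; 30–39 + 90 → 1831; 40+ + 90 → 1454
Population now: 0–9=890, 10–19=619, 20–29=757, 30–39=1831, 40+=1454

1831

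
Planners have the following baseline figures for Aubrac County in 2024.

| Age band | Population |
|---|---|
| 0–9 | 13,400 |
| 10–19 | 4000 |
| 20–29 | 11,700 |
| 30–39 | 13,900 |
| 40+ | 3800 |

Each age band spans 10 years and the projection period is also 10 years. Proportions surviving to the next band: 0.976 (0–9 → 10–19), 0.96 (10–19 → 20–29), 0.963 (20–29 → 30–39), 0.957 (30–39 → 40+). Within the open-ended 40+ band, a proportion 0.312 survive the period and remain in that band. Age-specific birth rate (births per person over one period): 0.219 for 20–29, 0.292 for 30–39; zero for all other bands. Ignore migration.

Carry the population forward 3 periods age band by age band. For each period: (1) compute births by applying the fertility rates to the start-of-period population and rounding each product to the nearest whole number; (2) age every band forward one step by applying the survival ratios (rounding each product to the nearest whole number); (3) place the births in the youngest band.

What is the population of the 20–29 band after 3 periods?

(Bands numbered youngest = 1 to oldest = 5.)
After projecting period 1:
Births: 11700 * 0.219 = 2562, 13900 * 0.292 = 4059 — total 6621
Band 2: 13400 * 0.976 = 13078
Band 3: 4000 * 0.96 = 3840
Band 4: 11700 * 0.963 = 11267
Band 5: 13900 * 0.957 + 3800 * 0.312 = 13302 + 1186 = 14488
→ [6621, 13078, 3840, 11267, 14488]
After projecting period 2:
Births: 3840 * 0.219 = 841, 11267 * 0.292 = 3290 — total 4131
Band 2: 6621 * 0.976 = 6462
Band 3: 13078 * 0.96 = 12555
Band 4: 3840 * 0.963 = 3698
Band 5: 11267 * 0.957 + 14488 * 0.312 = 10783 + 4520 = 15303
→ [4131, 6462, 12555, 3698, 15303]
After projecting period 3:
Births: 12555 * 0.219 = 2750, 3698 * 0.292 = 1080 — total 3830
Band 2: 4131 * 0.976 = 4032
Band 3: 6462 * 0.96 = 6204
Band 4: 12555 * 0.963 = 12090
Band 5: 3698 * 0.957 + 15303 * 0.312 = 3539 + 4775 = 8314
→ [3830, 4032, 6204, 12090, 8314]

6204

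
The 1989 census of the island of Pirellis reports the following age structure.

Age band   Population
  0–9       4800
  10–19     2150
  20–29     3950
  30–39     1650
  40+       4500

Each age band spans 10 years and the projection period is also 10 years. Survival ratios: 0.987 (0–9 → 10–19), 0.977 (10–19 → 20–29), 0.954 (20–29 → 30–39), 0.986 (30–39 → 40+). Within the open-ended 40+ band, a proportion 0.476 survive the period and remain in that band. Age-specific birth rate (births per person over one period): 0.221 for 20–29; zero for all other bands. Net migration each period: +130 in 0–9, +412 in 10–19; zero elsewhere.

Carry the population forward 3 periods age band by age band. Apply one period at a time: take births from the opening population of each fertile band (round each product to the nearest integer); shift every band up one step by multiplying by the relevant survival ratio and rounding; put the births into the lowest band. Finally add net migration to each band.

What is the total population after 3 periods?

13009

After projecting period 1:
Births: 3950 * 0.221 = 873
10–19: 4800 * 0.987 = 4738
20–29: 2150 * 0.977 = 2101
30–39: 3950 * 0.954 = 3768
40+: 1650 * 0.986 + 4500 * 0.476 = 1627 + 2142 = 3769
Net migration: 0–9 + 130 → 1003; 10–19 + 412 → 5150
Giving 1003 / 5150 / 2101 / 3768 / 3769.
After projecting period 2:
Births: 2101 * 0.221 = 464
10–19: 1003 * 0.987 = 990
20–29: 5150 * 0.977 = 5032
30–39: 2101 * 0.954 = 2004
40+: 3768 * 0.986 + 3769 * 0.476 = 3715 + 1794 = 5509
Net migration: 0–9 + 130 → 594; 10–19 + 412 → 1402
Giving 594 / 1402 / 5032 / 2004 / 5509.
After projecting period 3:
Births: 5032 * 0.221 = 1112
10–19: 594 * 0.987 = 586
20–29: 1402 * 0.977 = 1370
30–39: 5032 * 0.954 = 4801
40+: 2004 * 0.986 + 5509 * 0.476 = 1976 + 2622 = 4598
Net migration: 0–9 + 130 → 1242; 10–19 + 412 → 998
Giving 1242 / 998 / 1370 / 4801 / 4598.
Total after period 3: 1242 + 998 + 1370 + 4801 + 4598 = 13009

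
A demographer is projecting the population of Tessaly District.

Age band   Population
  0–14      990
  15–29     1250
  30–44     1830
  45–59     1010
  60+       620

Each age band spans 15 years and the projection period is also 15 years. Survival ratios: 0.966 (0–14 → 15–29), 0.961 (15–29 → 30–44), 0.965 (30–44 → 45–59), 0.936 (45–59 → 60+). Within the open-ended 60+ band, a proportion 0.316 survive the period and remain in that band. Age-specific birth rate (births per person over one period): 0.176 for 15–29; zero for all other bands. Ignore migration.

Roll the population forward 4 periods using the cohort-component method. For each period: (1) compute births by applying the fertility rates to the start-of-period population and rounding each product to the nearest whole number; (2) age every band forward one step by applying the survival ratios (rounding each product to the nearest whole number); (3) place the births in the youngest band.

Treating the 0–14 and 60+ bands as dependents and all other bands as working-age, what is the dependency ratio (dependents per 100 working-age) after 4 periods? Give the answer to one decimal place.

Period 1:
Births: 1250 × 0.176 = 220
15–29: 990 × 0.966 = 956
30–44: 1250 × 0.961 = 1201
45–59: 1830 × 0.965 = 1766
60+: 1010 × 0.936 + 620 × 0.316 = 945 + 196 = 1141
Population now: 0–14=220, 15–29=956, 30–44=1201, 45–59=1766, 60+=1141
Period 2:
Births: 956 × 0.176 = 168
15–29: 220 × 0.966 = 213
30–44: 956 × 0.961 = 919
45–59: 1201 × 0.965 = 1159
60+: 1766 × 0.936 + 1141 × 0.316 = 1653 + 361 = 2014
Population now: 0–14=168, 15–29=213, 30–44=919, 45–59=1159, 60+=2014
Period 3:
Births: 213 × 0.176 = 37
15–29: 168 × 0.966 = 162
30–44: 213 × 0.961 = 205
45–59: 919 × 0.965 = 887
60+: 1159 × 0.936 + 2014 × 0.316 = 1085 + 636 = 1721
Population now: 0–14=37, 15–29=162, 30–44=205, 45–59=887, 60+=1721
Period 4:
Births: 162 × 0.176 = 29
15–29: 37 × 0.966 = 36
30–44: 162 × 0.961 = 156
45–59: 205 × 0.965 = 198
60+: 887 × 0.936 + 1721 × 0.316 = 830 + 544 = 1374
Population now: 0–14=29, 15–29=36, 30–44=156, 45–59=198, 60+=1374
Dependents (band 0–14 + band 60+) = 29 + 1374 = 1403; working-age = 390; ratio = 1403/390 × 100 = 359.7

359.7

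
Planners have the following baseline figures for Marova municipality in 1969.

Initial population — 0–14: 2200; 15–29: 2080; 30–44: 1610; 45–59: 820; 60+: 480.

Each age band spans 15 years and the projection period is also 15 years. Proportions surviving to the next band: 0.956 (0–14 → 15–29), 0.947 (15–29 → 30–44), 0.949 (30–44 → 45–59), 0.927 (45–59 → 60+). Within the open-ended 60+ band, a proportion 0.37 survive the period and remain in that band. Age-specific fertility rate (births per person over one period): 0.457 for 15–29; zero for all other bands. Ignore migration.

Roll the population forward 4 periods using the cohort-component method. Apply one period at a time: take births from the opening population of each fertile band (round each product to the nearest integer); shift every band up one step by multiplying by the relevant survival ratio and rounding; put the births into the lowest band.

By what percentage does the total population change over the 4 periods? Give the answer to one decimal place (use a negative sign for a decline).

Let band 1 be 0–14 through band 5 = 60+.
After projecting period 1:
Births: 2080 × 0.457 = 951
Band 2: 2200 × 0.956 = 2103
Band 3: 2080 × 0.947 = 1970
Band 4: 1610 × 0.949 = 1528
Band 5: 820 × 0.927 + 480 × 0.37 = 760 + 178 = 938
End of period: [951, 2103, 1970, 1528, 938]
After projecting period 2:
Births: 2103 × 0.457 = 961
Band 2: 951 × 0.956 = 909
Band 3: 2103 × 0.947 = 1992
Band 4: 1970 × 0.949 = 1870
Band 5: 1528 × 0.927 + 938 × 0.37 = 1416 + 347 = 1763
End of period: [961, 909, 1992, 1870, 1763]
After projecting period 3:
Births: 909 × 0.457 = 415
Band 2: 961 × 0.956 = 919
Band 3: 909 × 0.947 = 861
Band 4: 1992 × 0.949 = 1890
Band 5: 1870 × 0.927 + 1763 × 0.37 = 1733 + 652 = 2385
End of period: [415, 919, 861, 1890, 2385]
After projecting period 4:
Births: 919 × 0.457 = 420
Band 2: 415 × 0.956 = 397
Band 3: 919 × 0.947 = 870
Band 4: 861 × 0.949 = 817
Band 5: 1890 × 0.927 + 2385 × 0.37 = 1752 + 882 = 2634
End of period: [420, 397, 870, 817, 2634]
Total: 7190 → 5138; change = -2052; percentage change = -28.5%

-28.5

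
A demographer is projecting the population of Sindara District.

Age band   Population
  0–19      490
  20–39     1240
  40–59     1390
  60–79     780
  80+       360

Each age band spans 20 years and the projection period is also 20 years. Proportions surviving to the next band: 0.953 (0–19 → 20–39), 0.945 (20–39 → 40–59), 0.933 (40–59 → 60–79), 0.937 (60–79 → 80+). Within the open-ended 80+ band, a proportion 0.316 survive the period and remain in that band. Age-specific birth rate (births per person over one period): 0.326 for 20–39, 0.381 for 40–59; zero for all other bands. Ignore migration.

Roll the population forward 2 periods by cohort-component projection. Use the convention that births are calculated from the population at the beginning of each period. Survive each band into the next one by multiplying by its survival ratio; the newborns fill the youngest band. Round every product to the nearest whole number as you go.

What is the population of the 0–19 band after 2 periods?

599

Call the groups 1 to 5, youngest first.
Period 1.
Births: 1240 * 0.326 = 404  |  1390 * 0.381 = 530 ⇒ total 934
Group 2: 490 * 0.953 = 467
Group 3: 1240 * 0.945 = 1172
Group 4: 1390 * 0.933 = 1297
Group 5: 780 * 0.937 + 360 * 0.316 = 731 + 114 = 845
Population now: 0–19=934, 20–39=467, 40–59=1172, 60–79=1297, 80+=845
Period 2.
Births: 467 * 0.326 = 152  |  1172 * 0.381 = 447 ⇒ total 599
Group 2: 934 * 0.953 = 890
Group 3: 467 * 0.945 = 441
Group 4: 1172 * 0.933 = 1093
Group 5: 1297 * 0.937 + 845 * 0.316 = 1215 + 267 = 1482
Population now: 0–19=599, 20–39=890, 40–59=441, 60–79=1093, 80+=1482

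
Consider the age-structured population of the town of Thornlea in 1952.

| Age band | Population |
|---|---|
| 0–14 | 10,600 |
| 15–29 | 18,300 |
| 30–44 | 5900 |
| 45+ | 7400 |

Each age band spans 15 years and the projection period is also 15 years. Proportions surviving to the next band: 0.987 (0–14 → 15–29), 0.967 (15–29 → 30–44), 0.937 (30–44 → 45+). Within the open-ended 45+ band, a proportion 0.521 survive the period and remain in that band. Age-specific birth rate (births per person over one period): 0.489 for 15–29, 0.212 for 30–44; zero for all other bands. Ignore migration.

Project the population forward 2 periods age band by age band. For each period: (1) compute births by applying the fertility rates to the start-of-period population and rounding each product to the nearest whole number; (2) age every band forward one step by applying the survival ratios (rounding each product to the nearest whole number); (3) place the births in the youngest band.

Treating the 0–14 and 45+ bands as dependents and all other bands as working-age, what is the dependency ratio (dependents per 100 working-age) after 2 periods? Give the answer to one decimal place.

Period 1:
Births: 18300 × 0.489 = 8949  |  5900 × 0.212 = 1251 → 10200
15–29: 10600 × 0.987 = 10462
30–44: 18300 × 0.967 = 17696
45+: 5900 × 0.937 + 7400 × 0.521 = 5528 + 3855 = 9383
End of period: [10200, 10462, 17696, 9383]
Period 2:
Births: 10462 × 0.489 = 5116  |  17696 × 0.212 = 3752 → 8868
15–29: 10200 × 0.987 = 10067
30–44: 10462 × 0.967 = 10117
45+: 17696 × 0.937 + 9383 × 0.521 = 16581 + 4889 = 21470
End of period: [8868, 10067, 10117, 21470]
Dependents (band 0–14 + band 45+) = 8868 + 21470 = 30338; working-age = 20184; ratio = 30338/20184 × 100 = 150.3

150.3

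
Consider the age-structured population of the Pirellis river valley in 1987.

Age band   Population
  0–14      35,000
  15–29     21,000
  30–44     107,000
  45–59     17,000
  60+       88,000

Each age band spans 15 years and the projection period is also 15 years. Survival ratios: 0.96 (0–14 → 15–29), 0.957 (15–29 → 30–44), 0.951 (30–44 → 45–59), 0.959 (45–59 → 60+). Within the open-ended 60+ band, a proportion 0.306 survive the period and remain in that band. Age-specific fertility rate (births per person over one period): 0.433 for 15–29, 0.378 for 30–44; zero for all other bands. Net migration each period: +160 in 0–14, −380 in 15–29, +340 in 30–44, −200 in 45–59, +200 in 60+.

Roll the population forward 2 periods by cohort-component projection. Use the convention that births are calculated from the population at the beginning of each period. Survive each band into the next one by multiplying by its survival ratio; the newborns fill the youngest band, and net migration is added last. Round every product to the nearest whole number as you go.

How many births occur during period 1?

Numbering the groups 1..5 from youngest to oldest:
After projecting period 1:
Births: 21000 × 0.433 = 9093, 107000 × 0.378 = 40446 → total 49539
Group 2: 35000 × 0.96 = 33600
Group 3: 21000 × 0.957 = 20097
Group 4: 107000 × 0.951 = 101757
Group 5: 17000 × 0.959 + 88000 × 0.306 = 16303 + 26928 = 43231
Net migration: Group 1 + 160 → 49699; Group 2 − 380 → 33220; Group 3 + 340 → 20437; Group 4 − 200 → 101557; Group 5 + 200 → 43431
Population now: 0–14=49699, 15–29=33220, 30–44=20437, 45–59=101557, 60+=43431

49539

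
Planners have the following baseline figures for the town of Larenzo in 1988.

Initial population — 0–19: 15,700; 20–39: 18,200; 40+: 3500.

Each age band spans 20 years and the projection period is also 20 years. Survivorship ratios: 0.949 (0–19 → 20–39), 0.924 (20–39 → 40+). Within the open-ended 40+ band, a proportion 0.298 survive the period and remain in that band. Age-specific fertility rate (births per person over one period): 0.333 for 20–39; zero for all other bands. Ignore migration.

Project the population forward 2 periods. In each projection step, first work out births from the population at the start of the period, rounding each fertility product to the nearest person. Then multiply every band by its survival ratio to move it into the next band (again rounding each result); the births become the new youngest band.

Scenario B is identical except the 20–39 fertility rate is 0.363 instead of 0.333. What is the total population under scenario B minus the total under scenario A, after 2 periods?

Let group 1 be 0–19 through group 3 = 40+.
— Period 1 —
Births: 18200 × 0.333 = 6061
Group 2: 15700 × 0.949 = 14899
Group 3: 18200 × 0.924 + 3500 × 0.298 = 16817 + 1043 = 17860
Population now: 0–19=6061, 20–39=14899, 40+=17860
— Period 2 —
Births: 14899 × 0.333 = 4961
Group 2: 6061 × 0.949 = 5752
Group 3: 14899 × 0.924 + 17860 × 0.298 = 13767 + 5322 = 19089
Population now: 0–19=4961, 20–39=5752, 40+=19089
Scenario A total after 2 periods: 29802
Scenario B projection —
— Period 1 —
Births: 18200 × 0.363 = 6607
Group 2: 15700 × 0.949 = 14899
Group 3: 18200 × 0.924 + 3500 × 0.298 = 16817 + 1043 = 17860
Population now: 0–19=6607, 20–39=14899, 40+=17860
— Period 2 —
Births: 14899 × 0.363 = 5408
Group 2: 6607 × 0.949 = 6270
Group 3: 14899 × 0.924 + 17860 × 0.298 = 13767 + 5322 = 19089
Population now: 0–19=5408, 20–39=6270, 40+=19089
Scenario B total after 2 periods: 30767
Difference B − A = 30767 − 29802 = 965

965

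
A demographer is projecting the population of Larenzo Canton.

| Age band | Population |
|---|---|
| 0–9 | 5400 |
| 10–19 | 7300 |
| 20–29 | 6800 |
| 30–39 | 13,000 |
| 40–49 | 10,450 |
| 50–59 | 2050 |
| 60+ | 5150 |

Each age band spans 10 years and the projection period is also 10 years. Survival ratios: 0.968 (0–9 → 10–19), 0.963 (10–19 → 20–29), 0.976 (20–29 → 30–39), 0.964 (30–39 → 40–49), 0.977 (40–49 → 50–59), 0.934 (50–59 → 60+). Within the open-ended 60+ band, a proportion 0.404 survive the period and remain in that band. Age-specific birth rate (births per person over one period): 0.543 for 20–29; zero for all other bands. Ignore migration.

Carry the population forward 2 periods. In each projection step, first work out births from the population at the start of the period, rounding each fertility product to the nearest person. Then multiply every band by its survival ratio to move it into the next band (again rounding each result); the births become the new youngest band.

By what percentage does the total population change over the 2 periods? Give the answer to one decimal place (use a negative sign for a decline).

-2.1

Let band 1 be 0–9 through band 7 = 60+.
[period 1]
Births: 6800 * 0.543 = 3692
Band 2: 5400 * 0.968 = 5227
Band 3: 7300 * 0.963 = 7030
Band 4: 6800 * 0.976 = 6637
Band 5: 13000 * 0.964 = 12532
Band 6: 10450 * 0.977 = 10210
Band 7: 2050 * 0.934 + 5150 * 0.404 = 1915 + 2081 = 3996
End of period: [3692, 5227, 7030, 6637, 12532, 10210, 3996]
[period 2]
Births: 7030 * 0.543 = 3817
Band 2: 3692 * 0.968 = 3574
Band 3: 5227 * 0.963 = 5034
Band 4: 7030 * 0.976 = 6861
Band 5: 6637 * 0.964 = 6398
Band 6: 12532 * 0.977 = 12244
Band 7: 10210 * 0.934 + 3996 * 0.404 = 9536 + 1614 = 11150
End of period: [3817, 3574, 5034, 6861, 6398, 12244, 11150]
Total: 50150 → 49078; change = -1072; percentage change = -2.1%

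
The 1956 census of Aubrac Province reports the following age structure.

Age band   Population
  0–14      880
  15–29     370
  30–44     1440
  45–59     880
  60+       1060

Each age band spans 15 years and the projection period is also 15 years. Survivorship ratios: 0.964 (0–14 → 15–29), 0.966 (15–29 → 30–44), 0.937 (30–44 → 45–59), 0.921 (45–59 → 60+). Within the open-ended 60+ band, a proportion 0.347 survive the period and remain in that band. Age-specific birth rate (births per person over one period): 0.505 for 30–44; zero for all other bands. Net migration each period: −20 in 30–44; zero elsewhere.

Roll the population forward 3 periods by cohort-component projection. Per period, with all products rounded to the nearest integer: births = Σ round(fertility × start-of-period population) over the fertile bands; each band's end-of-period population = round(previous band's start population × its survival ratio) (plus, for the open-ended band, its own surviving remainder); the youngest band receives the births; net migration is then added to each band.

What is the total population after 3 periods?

2837

[period 1]
Births: 1440 × 0.505 = 727
15–29: 880 × 0.964 = 848
30–44: 370 × 0.966 = 357
45–59: 1440 × 0.937 = 1349
60+: 880 × 0.921 + 1060 × 0.347 = 810 + 368 = 1178
Net migration: 30–44 − 20 → 337
End of period: [727, 848, 337, 1349, 1178]
[period 2]
Births: 337 × 0.505 = 170
15–29: 727 × 0.964 = 701
30–44: 848 × 0.966 = 819
45–59: 337 × 0.937 = 316
60+: 1349 × 0.921 + 1178 × 0.347 = 1242 + 409 = 1651
Net migration: 30–44 − 20 → 799
End of period: [170, 701, 799, 316, 1651]
[period 3]
Births: 799 × 0.505 = 403
15–29: 170 × 0.964 = 164
30–44: 701 × 0.966 = 677
45–59: 799 × 0.937 = 749
60+: 316 × 0.921 + 1651 × 0.347 = 291 + 573 = 864
Net migration: 30–44 − 20 → 657
End of period: [403, 164, 657, 749, 864]
Total after period 3: 403 + 164 + 657 + 749 + 864 = 2837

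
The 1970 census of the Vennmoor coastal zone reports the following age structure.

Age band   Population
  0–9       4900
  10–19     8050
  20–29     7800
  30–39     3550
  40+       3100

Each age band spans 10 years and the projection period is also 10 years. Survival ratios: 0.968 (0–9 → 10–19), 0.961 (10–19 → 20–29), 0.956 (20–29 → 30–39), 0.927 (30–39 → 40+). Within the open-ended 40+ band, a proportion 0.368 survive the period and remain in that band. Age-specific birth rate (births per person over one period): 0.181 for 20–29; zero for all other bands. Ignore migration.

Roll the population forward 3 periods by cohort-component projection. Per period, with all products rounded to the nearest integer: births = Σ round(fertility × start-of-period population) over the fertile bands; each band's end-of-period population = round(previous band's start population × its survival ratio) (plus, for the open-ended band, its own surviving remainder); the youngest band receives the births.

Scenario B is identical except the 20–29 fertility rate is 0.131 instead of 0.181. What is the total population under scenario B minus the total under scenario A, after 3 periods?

-966

— Period 1 —
Births: 7800 × 0.181 = 1412
10–19: 4900 × 0.968 = 4743
20–29: 8050 × 0.961 = 7736
30–39: 7800 × 0.956 = 7457
40+: 3550 × 0.927 + 3100 × 0.368 = 3291 + 1141 = 4432
→ [1412, 4743, 7736, 7457, 4432]
— Period 2 —
Births: 7736 × 0.181 = 1400
10–19: 1412 × 0.968 = 1367
20–29: 4743 × 0.961 = 4558
30–39: 7736 × 0.956 = 7396
40+: 7457 × 0.927 + 4432 × 0.368 = 6913 + 1631 = 8544
→ [1400, 1367, 4558, 7396, 8544]
— Period 3 —
Births: 4558 × 0.181 = 825
10–19: 1400 × 0.968 = 1355
20–29: 1367 × 0.961 = 1314
30–39: 4558 × 0.956 = 4357
40+: 7396 × 0.927 + 8544 × 0.368 = 6856 + 3144 = 10000
→ [825, 1355, 1314, 4357, 10000]
Scenario A total after 3 periods: 17851
Scenario B projection —
— Period 1 —
Births: 7800 × 0.131 = 1022
10–19: 4900 × 0.968 = 4743
20–29: 8050 × 0.961 = 7736
30–39: 7800 × 0.956 = 7457
40+: 3550 × 0.927 + 3100 × 0.368 = 3291 + 1141 = 4432
→ [1022, 4743, 7736, 7457, 4432]
— Period 2 —
Births: 7736 × 0.131 = 1013
10–19: 1022 × 0.968 = 989
20–29: 4743 × 0.961 = 4558
30–39: 7736 × 0.956 = 7396
40+: 7457 × 0.927 + 4432 × 0.368 = 6913 + 1631 = 8544
→ [1013, 989, 4558, 7396, 8544]
— Period 3 —
Births: 4558 × 0.131 = 597
10–19: 1013 × 0.968 = 981
20–29: 989 × 0.961 = 950
30–39: 4558 × 0.956 = 4357
40+: 7396 × 0.927 + 8544 × 0.368 = 6856 + 3144 = 10000
→ [597, 981, 950, 4357, 10000]
Scenario B total after 3 periods: 16885
Difference B − A = 16885 − 17851 = -966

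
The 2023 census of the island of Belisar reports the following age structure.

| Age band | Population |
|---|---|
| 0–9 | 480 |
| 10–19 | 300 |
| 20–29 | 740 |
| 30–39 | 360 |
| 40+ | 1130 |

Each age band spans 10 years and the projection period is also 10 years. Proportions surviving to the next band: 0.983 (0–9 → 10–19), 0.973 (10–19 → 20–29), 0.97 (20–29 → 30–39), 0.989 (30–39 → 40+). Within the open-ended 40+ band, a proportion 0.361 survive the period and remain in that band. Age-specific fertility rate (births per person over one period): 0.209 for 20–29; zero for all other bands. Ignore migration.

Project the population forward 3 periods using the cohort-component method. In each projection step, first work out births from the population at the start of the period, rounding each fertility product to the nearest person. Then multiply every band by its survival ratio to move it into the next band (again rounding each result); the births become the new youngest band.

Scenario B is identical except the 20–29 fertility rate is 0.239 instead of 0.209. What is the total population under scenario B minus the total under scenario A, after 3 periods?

Period 1.
Births: 740 × 0.209 = 155
10–19: 480 × 0.983 = 472
20–29: 300 × 0.973 = 292
30–39: 740 × 0.97 = 718
40+: 360 × 0.989 + 1130 × 0.361 = 356 + 408 = 764
Population now: 0–9=155, 10–19=472, 20–29=292, 30–39=718, 40+=764
Period 2.
Births: 292 × 0.209 = 61
10–19: 155 × 0.983 = 152
20–29: 472 × 0.973 = 459
30–39: 292 × 0.97 = 283
40+: 718 × 0.989 + 764 × 0.361 = 710 + 276 = 986
Population now: 0–9=61, 10–19=152, 20–29=459, 30–39=283, 40+=986
Period 3.
Births: 459 × 0.209 = 96
10–19: 61 × 0.983 = 60
20–29: 152 × 0.973 = 148
30–39: 459 × 0.97 = 445
40+: 283 × 0.989 + 986 × 0.361 = 280 + 356 = 636
Population now: 0–9=96, 10–19=60, 20–29=148, 30–39=445, 40+=636
Scenario A total after 3 periods: 1385
Scenario B projection —
Period 1.
Births: 740 × 0.239 = 177
10–19: 480 × 0.983 = 472
20–29: 300 × 0.973 = 292
30–39: 740 × 0.97 = 718
40+: 360 × 0.989 + 1130 × 0.361 = 356 + 408 = 764
Population now: 0–9=177, 10–19=472, 20–29=292, 30–39=718, 40+=764
Period 2.
Births: 292 × 0.239 = 70
10–19: 177 × 0.983 = 174
20–29: 472 × 0.973 = 459
30–39: 292 × 0.97 = 283
40+: 718 × 0.989 + 764 × 0.361 = 710 + 276 = 986
Population now: 0–9=70, 10–19=174, 20–29=459, 30–39=283, 40+=986
Period 3.
Births: 459 × 0.239 = 110
10–19: 70 × 0.983 = 69
20–29: 174 × 0.973 = 169
30–39: 459 × 0.97 = 445
40+: 283 × 0.989 + 986 × 0.361 = 280 + 356 = 636
Population now: 0–9=110, 10–19=69, 20–29=169, 30–39=445, 40+=636
Scenario B total after 3 periods: 1429
Difference B − A = 1429 − 1385 = 44

44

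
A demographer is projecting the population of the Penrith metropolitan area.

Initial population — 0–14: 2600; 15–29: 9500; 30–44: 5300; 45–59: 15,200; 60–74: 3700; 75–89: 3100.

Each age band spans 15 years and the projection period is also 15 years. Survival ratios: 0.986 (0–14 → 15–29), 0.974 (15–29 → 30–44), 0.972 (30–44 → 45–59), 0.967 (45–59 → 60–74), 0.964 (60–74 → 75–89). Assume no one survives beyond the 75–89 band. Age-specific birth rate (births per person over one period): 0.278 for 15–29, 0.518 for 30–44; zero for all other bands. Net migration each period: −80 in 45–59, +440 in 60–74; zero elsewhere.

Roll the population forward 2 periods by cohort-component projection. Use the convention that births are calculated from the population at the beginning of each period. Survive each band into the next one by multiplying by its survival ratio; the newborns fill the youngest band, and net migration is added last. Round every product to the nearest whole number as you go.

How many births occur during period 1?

— Period 1 —
Births: 9500 × 0.278 = 2641 ; 5300 × 0.518 = 2745 — total 5386
15–29: 2600 × 0.986 = 2564
30–44: 9500 × 0.974 = 9253
45–59: 5300 × 0.972 = 5152
60–74: 15200 × 0.967 = 14698
75–89: 3700 × 0.964 = 3567
Net migration: 45–59 − 80 → 5072; 60–74 + 440 → 15138
→ [5386, 2564, 9253, 5072, 15138, 3567]

5386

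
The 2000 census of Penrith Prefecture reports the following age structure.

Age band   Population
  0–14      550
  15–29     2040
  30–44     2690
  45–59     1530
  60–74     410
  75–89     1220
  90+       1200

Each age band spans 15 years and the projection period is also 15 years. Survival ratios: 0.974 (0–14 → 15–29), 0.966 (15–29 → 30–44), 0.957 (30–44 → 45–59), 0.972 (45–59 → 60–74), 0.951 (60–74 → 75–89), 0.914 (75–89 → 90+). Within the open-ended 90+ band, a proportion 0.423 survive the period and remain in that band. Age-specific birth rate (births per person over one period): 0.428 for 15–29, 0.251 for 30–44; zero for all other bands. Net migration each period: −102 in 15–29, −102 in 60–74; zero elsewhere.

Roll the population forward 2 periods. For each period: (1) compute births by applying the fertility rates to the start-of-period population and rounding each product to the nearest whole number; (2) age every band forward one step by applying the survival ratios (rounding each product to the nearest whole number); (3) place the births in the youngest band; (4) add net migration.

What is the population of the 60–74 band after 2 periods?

2400

Period 1.
Births: 2040 * 0.428 = 873, 2690 * 0.251 = 675 — total 1548
15–29: 550 * 0.974 = 536
30–44: 2040 * 0.966 = 1971
45–59: 2690 * 0.957 = 2574
60–74: 1530 * 0.972 = 1487
75–89: 410 * 0.951 = 390
90+: 1220 * 0.914 + 1200 * 0.423 = 1115 + 508 = 1623
Net migration: 15–29 − 102 → 434; 60–74 − 102 → 1385
Population now: 0–14=1548, 15–29=434, 30–44=1971, 45–59=2574, 60–74=1385, 75–89=390, 90+=1623
Period 2.
Births: 434 * 0.428 = 186, 1971 * 0.251 = 495 — total 681
15–29: 1548 * 0.974 = 1508
30–44: 434 * 0.966 = 419
45–59: 1971 * 0.957 = 1886
60–74: 2574 * 0.972 = 2502
75–89: 1385 * 0.951 = 1317
90+: 390 * 0.914 + 1623 * 0.423 = 356 + 687 = 1043
Net migration: 15–29 − 102 → 1406; 60–74 − 102 → 2400
Population now: 0–14=681, 15–29=1406, 30–44=419, 45–59=1886, 60–74=2400, 75–89=1317, 90+=1043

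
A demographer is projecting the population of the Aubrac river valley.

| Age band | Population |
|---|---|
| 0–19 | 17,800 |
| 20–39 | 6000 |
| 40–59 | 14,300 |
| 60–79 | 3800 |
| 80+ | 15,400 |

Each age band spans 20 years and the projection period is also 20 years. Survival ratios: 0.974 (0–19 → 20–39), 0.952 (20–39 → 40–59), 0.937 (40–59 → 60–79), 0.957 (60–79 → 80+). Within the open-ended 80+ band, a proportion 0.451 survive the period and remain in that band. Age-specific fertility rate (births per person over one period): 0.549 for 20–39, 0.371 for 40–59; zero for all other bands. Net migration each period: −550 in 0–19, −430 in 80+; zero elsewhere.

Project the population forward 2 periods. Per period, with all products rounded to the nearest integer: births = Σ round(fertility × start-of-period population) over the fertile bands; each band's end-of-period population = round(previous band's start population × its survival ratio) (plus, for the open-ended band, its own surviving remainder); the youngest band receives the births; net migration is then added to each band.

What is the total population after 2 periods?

57756

Let band 1 be 0–19 through band 5 = 80+.
Period 1:
Births: 6000 * 0.549 = 3294 ; 14300 * 0.371 = 5305 → 8599
Band 2: 17800 * 0.974 = 17337
Band 3: 6000 * 0.952 = 5712
Band 4: 14300 * 0.937 = 13399
Band 5: 3800 * 0.957 + 15400 * 0.451 = 3637 + 6945 = 10582
Net migration: Band 1 − 550 → 8049; Band 5 − 430 → 10152
Population now: 0–19=8049, 20–39=17337, 40–59=5712, 60–79=13399, 80+=10152
Period 2:
Births: 17337 * 0.549 = 9518 ; 5712 * 0.371 = 2119 → 11637
Band 2: 8049 * 0.974 = 7840
Band 3: 17337 * 0.952 = 16505
Band 4: 5712 * 0.937 = 5352
Band 5: 13399 * 0.957 + 10152 * 0.451 = 12823 + 4579 = 17402
Net migration: Band 1 − 550 → 11087; Band 5 − 430 → 16972
Population now: 0–19=11087, 20–39=7840, 40–59=16505, 60–79=5352, 80+=16972
Total after period 2: 11087 + 7840 + 16505 + 5352 + 16972 = 57756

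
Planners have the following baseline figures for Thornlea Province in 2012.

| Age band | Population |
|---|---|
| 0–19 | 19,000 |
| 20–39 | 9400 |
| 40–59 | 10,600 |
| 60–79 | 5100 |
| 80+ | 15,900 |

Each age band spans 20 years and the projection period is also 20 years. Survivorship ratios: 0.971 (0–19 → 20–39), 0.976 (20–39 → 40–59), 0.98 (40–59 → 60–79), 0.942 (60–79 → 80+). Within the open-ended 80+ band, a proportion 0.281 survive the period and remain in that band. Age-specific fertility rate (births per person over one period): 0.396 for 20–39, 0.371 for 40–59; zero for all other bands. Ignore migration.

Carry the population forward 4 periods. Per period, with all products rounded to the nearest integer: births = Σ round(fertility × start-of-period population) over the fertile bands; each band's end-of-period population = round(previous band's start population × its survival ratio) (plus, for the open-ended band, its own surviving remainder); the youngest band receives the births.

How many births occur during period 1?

Period 1.
Births: 9400 × 0.396 = 3722  |  10600 × 0.371 = 3933 → total 7655
20–39: 19000 × 0.971 = 18449
40–59: 9400 × 0.976 = 9174
60–79: 10600 × 0.98 = 10388
80+: 5100 × 0.942 + 15900 × 0.281 = 4804 + 4468 = 9272
Giving 7655 / 18449 / 9174 / 10388 / 9272.

7655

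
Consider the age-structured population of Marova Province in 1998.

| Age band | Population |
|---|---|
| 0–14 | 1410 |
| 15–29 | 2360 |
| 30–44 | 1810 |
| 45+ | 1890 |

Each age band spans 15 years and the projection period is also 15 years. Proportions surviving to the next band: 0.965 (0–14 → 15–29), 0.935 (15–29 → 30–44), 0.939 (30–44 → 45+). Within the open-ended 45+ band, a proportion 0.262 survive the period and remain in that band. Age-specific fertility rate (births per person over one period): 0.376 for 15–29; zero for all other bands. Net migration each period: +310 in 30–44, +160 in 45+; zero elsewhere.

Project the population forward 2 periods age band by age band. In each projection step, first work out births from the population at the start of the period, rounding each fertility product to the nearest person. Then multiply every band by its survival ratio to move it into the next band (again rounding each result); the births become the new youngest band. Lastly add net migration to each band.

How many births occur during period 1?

Call the bands 1 to 4, youngest first.
Period 1:
Births: 2360 × 0.376 = 887
Band 2: 1410 × 0.965 = 1361
Band 3: 2360 × 0.935 = 2207
Band 4: 1810 × 0.939 + 1890 × 0.262 = 1700 + 495 = 2195
Net migration: Band 3 + 310 → 2517; Band 4 + 160 → 2355
→ [887, 1361, 2517, 2355]

887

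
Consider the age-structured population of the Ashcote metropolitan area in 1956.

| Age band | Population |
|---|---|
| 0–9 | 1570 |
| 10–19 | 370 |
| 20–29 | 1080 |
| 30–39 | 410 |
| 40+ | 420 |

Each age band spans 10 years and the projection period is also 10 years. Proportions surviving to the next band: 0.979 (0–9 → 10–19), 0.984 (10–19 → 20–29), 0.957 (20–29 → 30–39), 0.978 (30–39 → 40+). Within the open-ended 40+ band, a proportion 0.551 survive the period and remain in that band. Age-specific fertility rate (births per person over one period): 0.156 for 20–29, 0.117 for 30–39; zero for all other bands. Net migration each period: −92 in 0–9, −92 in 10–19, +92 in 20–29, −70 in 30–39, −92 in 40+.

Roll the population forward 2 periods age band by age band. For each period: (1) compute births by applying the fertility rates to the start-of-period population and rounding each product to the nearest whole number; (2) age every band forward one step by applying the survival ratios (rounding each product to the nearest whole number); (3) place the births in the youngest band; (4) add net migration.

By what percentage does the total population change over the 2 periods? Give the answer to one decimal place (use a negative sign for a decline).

-18.2

Period 1.
Births: 1080 * 0.156 = 168, 410 * 0.117 = 48 — total 216
10–19: 1570 * 0.979 = 1537
20–29: 370 * 0.984 = 364
30–39: 1080 * 0.957 = 1034
40+: 410 * 0.978 + 420 * 0.551 = 401 + 231 = 632
Net migration: 0–9 − 92 → 124; 10–19 − 92 → 1445; 20–29 + 92 → 456; 30–39 − 70 → 964; 40+ − 92 → 540
→ [124, 1445, 456, 964, 540]
Period 2.
Births: 456 * 0.156 = 71, 964 * 0.117 = 113 — total 184
10–19: 124 * 0.979 = 121
20–29: 1445 * 0.984 = 1422
30–39: 456 * 0.957 = 436
40+: 964 * 0.978 + 540 * 0.551 = 943 + 298 = 1241
Net migration: 0–9 − 92 → 92; 10–19 − 92 → 29; 20–29 + 92 → 1514; 30–39 − 70 → 366; 40+ − 92 → 1149
→ [92, 29, 1514, 366, 1149]
Total: 3850 → 3150; change = -700; percentage change = -18.2%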